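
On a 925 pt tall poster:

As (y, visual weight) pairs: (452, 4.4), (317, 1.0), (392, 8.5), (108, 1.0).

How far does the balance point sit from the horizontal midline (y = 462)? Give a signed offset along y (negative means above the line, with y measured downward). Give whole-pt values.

Σw = 4.4 + 1.0 + 8.5 + 1.0 = 14.9.
Σw·y = 4.4·452 + 1.0·317 + 8.5·392 + 1.0·108 = 5745.8, so ȳ = 5745.8/14.9 ≈ 385.62.
Against y = 462, that's 385.62 − 462 = -76.38.

≈ -76 pt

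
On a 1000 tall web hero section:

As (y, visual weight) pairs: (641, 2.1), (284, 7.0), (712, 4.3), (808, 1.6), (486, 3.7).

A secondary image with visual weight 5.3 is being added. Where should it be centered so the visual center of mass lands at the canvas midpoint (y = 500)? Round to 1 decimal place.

y ≈ 474.2

New total weight: (2.1 + 7.0 + 4.3 + 1.6 + 3.7) + 5.3 = 24.0.
Along y: (9486.7 + 5.3·y) / 24.0 = 500 (existing moment 2.1·641 + 7.0·284 + 4.3·712 + 1.6·808 + 3.7·486 = 9486.7) ⇒ y = (12000.0 − 9486.7) / 5.3 ≈ 474.21.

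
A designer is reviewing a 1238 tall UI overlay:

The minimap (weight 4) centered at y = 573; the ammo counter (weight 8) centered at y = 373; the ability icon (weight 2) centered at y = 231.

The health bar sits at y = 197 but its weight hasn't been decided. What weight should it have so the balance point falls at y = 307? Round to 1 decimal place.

w ≈ 13.1

Fixed elements: Σw = 4 + 8 + 2 = 14, Σw·y = 4·573 + 8·373 + 2·231 = 5738.
Balance at y = 307 requires (5738 + w·197) / (14 + w) = 307.
Solving: w = (307·14 − 5738) / (197 − 307) = -1440 / -110 ≈ 13.09.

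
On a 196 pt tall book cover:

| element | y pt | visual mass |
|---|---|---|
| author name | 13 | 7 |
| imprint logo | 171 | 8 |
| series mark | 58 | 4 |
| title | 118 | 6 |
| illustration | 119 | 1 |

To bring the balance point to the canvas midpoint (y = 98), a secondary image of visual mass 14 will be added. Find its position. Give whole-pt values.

y ≈ 100

New total weight: (7 + 8 + 4 + 6 + 1) + 14 = 40.
y: need Σw·y = 40·98 = 3920. Existing = 7·13 + 8·171 + 4·58 + 6·118 + 1·119 = 2518. Remainder 1402 / 14 ≈ 100.14.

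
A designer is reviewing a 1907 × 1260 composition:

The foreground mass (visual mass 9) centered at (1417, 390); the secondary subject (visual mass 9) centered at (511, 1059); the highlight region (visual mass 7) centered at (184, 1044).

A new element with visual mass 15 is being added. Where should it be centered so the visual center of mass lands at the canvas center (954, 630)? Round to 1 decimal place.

New total weight: (9 + 9 + 7) + 15 = 40.
Along x: (18640 + 15·x) / 40 = 954 (existing moment 9·1417 + 9·511 + 7·184 = 18640) ⇒ x = (38160 − 18640) / 15 ≈ 1301.33.
Along y: (20349 + 15·y) / 40 = 630 (existing moment 9·390 + 9·1059 + 7·1044 = 20349) ⇒ y = (25200 − 20349) / 15 ≈ 323.40.

(1301.3, 323.4)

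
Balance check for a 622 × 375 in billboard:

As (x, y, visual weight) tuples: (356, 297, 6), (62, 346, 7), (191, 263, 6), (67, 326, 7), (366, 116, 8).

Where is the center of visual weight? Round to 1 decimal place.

Weights sum to 6 + 7 + 6 + 7 + 8 = 34.
Σw·x = 6·356 + 7·62 + 6·191 + 7·67 + 8·366 = 7113, so x̄ = 7113/34 ≈ 209.21.
Σw·y = 6·297 + 7·346 + 6·263 + 7·326 + 8·116 = 8992, so ȳ = 8992/34 ≈ 264.47.

(209.2, 264.5)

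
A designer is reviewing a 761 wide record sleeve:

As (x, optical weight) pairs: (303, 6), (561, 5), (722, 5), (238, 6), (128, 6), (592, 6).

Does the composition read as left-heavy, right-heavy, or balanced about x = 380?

Weights sum to 6 + 5 + 5 + 6 + 6 + 6 = 34.
Σw·x = 13981; x̄ = 13981/34 ≈ 411.21.
411.2 vs midline 380 → right-heavy.

right-heavy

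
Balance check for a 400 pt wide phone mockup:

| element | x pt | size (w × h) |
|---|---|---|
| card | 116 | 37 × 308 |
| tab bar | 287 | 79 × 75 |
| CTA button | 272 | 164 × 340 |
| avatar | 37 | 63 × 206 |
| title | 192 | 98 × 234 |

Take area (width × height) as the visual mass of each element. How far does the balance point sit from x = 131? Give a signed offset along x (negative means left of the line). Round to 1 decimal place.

Areas: card 37·308 = 11396, tab bar 79·75 = 5925, CTA button 164·340 = 55760, avatar 63·206 = 12978, title 98·234 = 22932. Total weight = 108991.
Σw·x = 11396·116 + 5925·287 + 55760·272 + 12978·37 + 22932·192 = 23072261, so x̄ = 23072261/108991 ≈ 211.69.
Offset from x = 131: 211.69 − 131 ≈ 80.69.

≈ 80.7 pt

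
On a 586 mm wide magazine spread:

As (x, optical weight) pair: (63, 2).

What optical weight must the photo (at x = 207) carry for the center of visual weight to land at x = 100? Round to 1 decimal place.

The single fixed element contributes weight 2, moment 2·63 = 126.
Set Σw·x/Σw = 100: (126 + 207w) = 100·(2 + w).
So w = (100·2 − 126)/(207 − 100) = 74/107 ≈ 0.69.

w ≈ 0.7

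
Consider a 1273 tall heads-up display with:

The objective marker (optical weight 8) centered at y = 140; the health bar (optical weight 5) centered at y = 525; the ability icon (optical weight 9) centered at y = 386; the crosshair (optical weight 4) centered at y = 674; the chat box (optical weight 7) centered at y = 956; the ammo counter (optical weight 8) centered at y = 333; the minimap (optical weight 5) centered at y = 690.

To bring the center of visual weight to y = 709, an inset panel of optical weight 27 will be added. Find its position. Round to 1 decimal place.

New total weight: (8 + 5 + 9 + 4 + 7 + 8 + 5) + 27 = 73.
Along y: (22721 + 27·y) / 73 = 709 (existing moment 8·140 + 5·525 + 9·386 + 4·674 + 7·956 + 8·333 + 5·690 = 22721) ⇒ y = (51757 − 22721) / 27 ≈ 1075.41.

y ≈ 1075.4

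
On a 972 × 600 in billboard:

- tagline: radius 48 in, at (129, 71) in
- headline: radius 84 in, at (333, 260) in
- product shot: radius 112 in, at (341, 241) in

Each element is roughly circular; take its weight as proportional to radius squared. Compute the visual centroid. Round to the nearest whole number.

(316, 229)

r² weights: tagline 48² = 2304, headline 84² = 7056, product shot 112² = 12544. Total = 21904.
x: (2304·129 + 7056·333 + 12544·341) / 21904 = 6924368 / 21904 ≈ 316.12
y: (2304·71 + 7056·260 + 12544·241) / 21904 = 5021248 / 21904 ≈ 229.24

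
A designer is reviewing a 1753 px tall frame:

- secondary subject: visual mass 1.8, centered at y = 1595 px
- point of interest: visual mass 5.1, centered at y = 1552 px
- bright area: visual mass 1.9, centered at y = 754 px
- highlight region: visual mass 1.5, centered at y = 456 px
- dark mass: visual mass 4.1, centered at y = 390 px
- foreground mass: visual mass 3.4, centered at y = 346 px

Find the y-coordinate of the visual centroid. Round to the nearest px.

y ≈ 881

Total weight = 1.8 + 5.1 + 1.9 + 1.5 + 4.1 + 3.4 = 17.8.
y-moment: 1.8·1595 + 5.1·1552 + 1.9·754 + 1.5·456 + 4.1·390 + 3.4·346 = 15678.2; centroid 15678.2/17.8 ≈ 880.80.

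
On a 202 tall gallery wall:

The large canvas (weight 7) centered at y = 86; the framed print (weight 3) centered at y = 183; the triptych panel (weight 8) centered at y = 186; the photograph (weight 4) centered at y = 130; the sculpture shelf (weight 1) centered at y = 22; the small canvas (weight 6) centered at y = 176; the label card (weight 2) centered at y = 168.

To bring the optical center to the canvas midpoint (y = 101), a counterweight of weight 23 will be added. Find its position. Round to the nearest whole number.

New total weight: (7 + 3 + 8 + 4 + 1 + 6 + 2) + 23 = 54.
Along y: (4573 + 23·y) / 54 = 101 (existing moment 7·86 + 3·183 + 8·186 + 4·130 + 1·22 + 6·176 + 2·168 = 4573) ⇒ y = (5454 − 4573) / 23 ≈ 38.30.

y ≈ 38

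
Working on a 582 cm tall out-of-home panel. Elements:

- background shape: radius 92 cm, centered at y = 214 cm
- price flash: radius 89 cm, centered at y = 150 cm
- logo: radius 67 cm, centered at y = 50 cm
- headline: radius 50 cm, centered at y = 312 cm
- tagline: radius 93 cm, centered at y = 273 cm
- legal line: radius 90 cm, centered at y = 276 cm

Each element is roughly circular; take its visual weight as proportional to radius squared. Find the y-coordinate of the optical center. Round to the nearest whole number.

y ≈ 214

Weights ∝ r²: background shape 92² = 8464, price flash 89² = 7921, logo 67² = 4489, headline 50² = 2500, tagline 93² = 8649, legal line 90² = 8100; Σw = 40123.
Σw·y = 8600673; ȳ = 8600673/40123 ≈ 214.36.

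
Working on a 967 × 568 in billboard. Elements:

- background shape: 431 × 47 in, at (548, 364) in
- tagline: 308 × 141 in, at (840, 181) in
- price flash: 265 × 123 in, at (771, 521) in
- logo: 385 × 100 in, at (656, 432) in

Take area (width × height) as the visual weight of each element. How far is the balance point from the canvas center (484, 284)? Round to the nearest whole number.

≈ 255 in

Taking area as weight: background shape 431·47 = 20257, tagline 308·141 = 43428, price flash 265·123 = 32595, logo 385·100 = 38500. Sum 134780.
x-moment: 20257·548 + 43428·840 + 32595·771 + 38500·656 = 97967101; centroid 97967101/134780 ≈ 726.87.
y-moment: 20257·364 + 43428·181 + 32595·521 + 38500·432 = 48848011; centroid 48848011/134780 ≈ 362.43.
Relative to (484, 284): Δ = (242.87, 78.43); |Δ| = √(242.87² + 78.43²) ≈ 255.22.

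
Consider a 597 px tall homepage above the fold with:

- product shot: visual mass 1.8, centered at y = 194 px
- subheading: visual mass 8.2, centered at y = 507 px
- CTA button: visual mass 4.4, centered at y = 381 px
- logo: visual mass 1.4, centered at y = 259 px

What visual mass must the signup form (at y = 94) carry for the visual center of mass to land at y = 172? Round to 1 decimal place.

w ≈ 49.1

Known weights sum to 1.8 + 8.2 + 4.4 + 1.4 = 15.8; their moment is 1.8·194 + 8.2·507 + 4.4·381 + 1.4·259 = 6545.6.
Set Σw·y/Σw = 172: (6545.6 + 94w) = 172·(15.8 + w).
Rearranging, w·(94 − 172) = 172·15.8 − 6545.6 = -3828.0, so w ≈ -3828.0/-78 = 49.08.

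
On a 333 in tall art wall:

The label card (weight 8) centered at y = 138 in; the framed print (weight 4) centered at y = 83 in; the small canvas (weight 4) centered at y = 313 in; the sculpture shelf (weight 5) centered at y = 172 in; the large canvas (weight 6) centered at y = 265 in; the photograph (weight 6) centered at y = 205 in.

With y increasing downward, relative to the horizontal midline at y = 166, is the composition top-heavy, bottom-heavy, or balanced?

bottom-heavy

Σw = 8 + 4 + 4 + 5 + 6 + 6 = 33.
y: (8·138 + 4·83 + 4·313 + 5·172 + 6·265 + 6·205) / 33 = 6368 / 33 ≈ 192.97
Since 193.0 is below (larger y than) 166, the composition reads bottom-heavy.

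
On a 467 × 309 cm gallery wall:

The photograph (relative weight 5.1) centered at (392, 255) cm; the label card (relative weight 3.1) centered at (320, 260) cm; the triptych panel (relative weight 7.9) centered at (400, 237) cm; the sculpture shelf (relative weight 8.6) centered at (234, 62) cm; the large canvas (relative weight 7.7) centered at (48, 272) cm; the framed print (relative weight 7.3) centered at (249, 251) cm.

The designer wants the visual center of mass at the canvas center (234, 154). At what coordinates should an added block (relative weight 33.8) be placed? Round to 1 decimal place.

After adding the added block, total weight = 5.1 + 3.1 + 7.9 + 8.6 + 7.7 + 7.3 + 33.8 = 73.5.
x: target moment 73.5×234 = 17199.0; current 5.1·392 + 3.1·320 + 7.9·400 + 8.6·234 + 7.7·48 + 7.3·249 = 10350.9; the added block supplies 6848.1, so x = 6848.1/33.8 ≈ 202.61.
y: target moment 73.5×154 = 11319.0; current 5.1·255 + 3.1·260 + 7.9·237 + 8.6·62 + 7.7·272 + 7.3·251 = 8438.7; the added block supplies 2880.3, so y = 2880.3/33.8 ≈ 85.22.

(202.6, 85.2)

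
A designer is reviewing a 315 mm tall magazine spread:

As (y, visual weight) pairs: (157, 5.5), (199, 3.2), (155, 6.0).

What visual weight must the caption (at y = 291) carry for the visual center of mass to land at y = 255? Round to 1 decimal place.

w ≈ 36.6

Fixed elements: Σw = 5.5 + 3.2 + 6.0 = 14.7, Σw·y = 5.5·157 + 3.2·199 + 6.0·155 = 2430.3.
Set Σw·y/Σw = 255: (2430.3 + 291w) = 255·(14.7 + w).
So w = (255·14.7 − 2430.3)/(291 − 255) = 1318.2/36 ≈ 36.62.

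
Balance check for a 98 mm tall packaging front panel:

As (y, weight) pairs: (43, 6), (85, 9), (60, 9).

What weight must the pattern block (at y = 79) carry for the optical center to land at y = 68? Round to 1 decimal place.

Existing Σw = 24 (6 + 9 + 9); existing moment 6·43 + 9·85 + 9·60 = 1563.
Balance at y = 68 requires (1563 + w·79) / (24 + w) = 68.
Rearranging, w·(79 − 68) = 68·24 − 1563 = 69, so w ≈ 69/11 = 6.27.

w ≈ 6.3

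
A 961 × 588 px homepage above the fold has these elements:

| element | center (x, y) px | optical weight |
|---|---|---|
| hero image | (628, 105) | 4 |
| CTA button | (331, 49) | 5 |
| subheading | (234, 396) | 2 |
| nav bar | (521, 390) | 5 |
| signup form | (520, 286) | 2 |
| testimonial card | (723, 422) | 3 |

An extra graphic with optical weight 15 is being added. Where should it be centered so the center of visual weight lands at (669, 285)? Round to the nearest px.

(909, 334)

With the extra graphic, Σw becomes 4 + 5 + 2 + 5 + 2 + 3 + 15 = 36.
x: target moment 36×669 = 24084; current 4·628 + 5·331 + 2·234 + 5·521 + 2·520 + 3·723 = 10449; the extra graphic supplies 13635, so x = 13635/15 ≈ 909.00.
y: target moment 36×285 = 10260; current 4·105 + 5·49 + 2·396 + 5·390 + 2·286 + 3·422 = 5245; the extra graphic supplies 5015, so y = 5015/15 ≈ 334.33.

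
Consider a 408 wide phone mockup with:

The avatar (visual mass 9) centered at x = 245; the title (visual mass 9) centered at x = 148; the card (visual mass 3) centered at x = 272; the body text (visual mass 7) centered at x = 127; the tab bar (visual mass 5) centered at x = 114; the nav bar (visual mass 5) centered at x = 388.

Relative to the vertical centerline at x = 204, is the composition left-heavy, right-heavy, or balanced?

balanced

Weights sum to 9 + 9 + 3 + 7 + 5 + 5 = 38.
Σw·x = 9·245 + 9·148 + 3·272 + 7·127 + 5·114 + 5·388 = 7752, so x̄ = 7752/38 ≈ 204.00.
204.00 = 204 exactly: balanced.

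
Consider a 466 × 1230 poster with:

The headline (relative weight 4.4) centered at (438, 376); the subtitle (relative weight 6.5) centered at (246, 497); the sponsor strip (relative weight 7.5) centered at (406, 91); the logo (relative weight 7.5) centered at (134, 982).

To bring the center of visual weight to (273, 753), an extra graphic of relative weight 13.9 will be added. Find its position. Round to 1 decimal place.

With the extra graphic, Σw becomes 4.4 + 6.5 + 7.5 + 7.5 + 13.9 = 39.8.
x: target moment 39.8×273 = 10865.4; current 4.4·438 + 6.5·246 + 7.5·406 + 7.5·134 = 7576.2; the extra graphic supplies 3289.2, so x = 3289.2/13.9 ≈ 236.63.
y: target moment 39.8×753 = 29969.4; current 4.4·376 + 6.5·497 + 7.5·91 + 7.5·982 = 12932.4; the extra graphic supplies 17037.0, so y = 17037.0/13.9 ≈ 1225.68.

(236.6, 1225.7)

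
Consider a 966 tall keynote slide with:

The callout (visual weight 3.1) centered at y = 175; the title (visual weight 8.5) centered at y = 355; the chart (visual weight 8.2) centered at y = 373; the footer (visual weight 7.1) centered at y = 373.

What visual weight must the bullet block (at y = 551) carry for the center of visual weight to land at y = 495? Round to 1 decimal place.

w ≈ 72.3

Existing Σw = 26.9 (3.1 + 8.5 + 8.2 + 7.1); existing moment 3.1·175 + 8.5·355 + 8.2·373 + 7.1·373 = 9266.9.
Balance at y = 495 requires (9266.9 + w·551) / (26.9 + w) = 495.
Rearranging, w·(551 − 495) = 495·26.9 − 9266.9 = 4048.6, so w ≈ 4048.6/56 = 72.30.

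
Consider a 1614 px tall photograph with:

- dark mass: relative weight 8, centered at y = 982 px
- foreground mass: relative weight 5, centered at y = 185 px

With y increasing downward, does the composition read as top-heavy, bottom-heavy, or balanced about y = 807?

top-heavy

Total weight = 8 + 5 = 13.
y-moment: 8·982 + 5·185 = 8781; centroid 8781/13 ≈ 675.46.
675.5 vs midline 807 → top-heavy.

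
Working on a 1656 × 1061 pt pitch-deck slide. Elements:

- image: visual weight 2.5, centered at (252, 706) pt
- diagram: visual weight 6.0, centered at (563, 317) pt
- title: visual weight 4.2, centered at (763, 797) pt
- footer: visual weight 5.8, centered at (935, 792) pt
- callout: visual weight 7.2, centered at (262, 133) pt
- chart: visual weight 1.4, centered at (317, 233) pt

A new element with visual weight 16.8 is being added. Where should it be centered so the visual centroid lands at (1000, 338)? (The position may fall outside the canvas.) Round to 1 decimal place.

New total weight: (2.5 + 6.0 + 4.2 + 5.8 + 7.2 + 1.4) + 16.8 = 43.9.
x: target moment 43.9×1000 = 43900.0; current 2.5·252 + 6.0·563 + 4.2·763 + 5.8·935 + 7.2·262 + 1.4·317 = 14965.8; the new element supplies 28934.2, so x = 28934.2/16.8 ≈ 1722.27.
y: target moment 43.9×338 = 14838.2; current 2.5·706 + 6.0·317 + 4.2·797 + 5.8·792 + 7.2·133 + 1.4·233 = 12891.8; the new element supplies 1946.4, so y = 1946.4/16.8 ≈ 115.86.

(1722.3, 115.9)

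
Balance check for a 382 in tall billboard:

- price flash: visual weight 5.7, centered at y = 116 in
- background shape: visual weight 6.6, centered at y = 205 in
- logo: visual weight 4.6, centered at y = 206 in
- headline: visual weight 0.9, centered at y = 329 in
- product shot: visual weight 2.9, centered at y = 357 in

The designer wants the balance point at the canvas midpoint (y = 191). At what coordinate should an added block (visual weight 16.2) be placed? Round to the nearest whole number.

y ≈ 170

New total weight: (5.7 + 6.6 + 4.6 + 0.9 + 2.9) + 16.2 = 36.9.
y: need Σw·y = 36.9·191 = 7047.9. Existing = 5.7·116 + 6.6·205 + 4.6·206 + 0.9·329 + 2.9·357 = 4293.2. Remainder 2754.7 / 16.2 ≈ 170.04.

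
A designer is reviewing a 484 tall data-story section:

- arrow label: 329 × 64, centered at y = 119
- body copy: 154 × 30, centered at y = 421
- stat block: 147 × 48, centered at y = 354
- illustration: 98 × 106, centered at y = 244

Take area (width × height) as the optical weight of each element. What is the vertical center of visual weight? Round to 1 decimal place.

Taking area as weight: arrow label 329·64 = 21056, body copy 154·30 = 4620, stat block 147·48 = 7056, illustration 98·106 = 10388. Sum 43120.
y: (21056·119 + 4620·421 + 7056·354 + 10388·244) / 43120 = 9483180 / 43120 ≈ 219.93

y ≈ 219.9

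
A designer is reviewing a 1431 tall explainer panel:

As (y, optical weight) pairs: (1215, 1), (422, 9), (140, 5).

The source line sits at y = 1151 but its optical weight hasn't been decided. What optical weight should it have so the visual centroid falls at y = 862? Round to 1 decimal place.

Fixed elements: Σw = 1 + 9 + 5 = 15, Σw·y = 1·1215 + 9·422 + 5·140 = 5713.
Balance at y = 862 requires (5713 + w·1151) / (15 + w) = 862.
Rearranging, w·(1151 − 862) = 862·15 − 5713 = 7217, so w ≈ 7217/289 = 24.97.

w ≈ 25.0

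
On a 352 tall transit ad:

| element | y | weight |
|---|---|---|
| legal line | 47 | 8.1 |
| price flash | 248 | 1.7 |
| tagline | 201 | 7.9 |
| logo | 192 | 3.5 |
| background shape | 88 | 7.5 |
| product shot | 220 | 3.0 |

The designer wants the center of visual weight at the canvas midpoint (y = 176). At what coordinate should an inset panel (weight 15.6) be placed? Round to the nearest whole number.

y ≈ 253

After adding the inset panel, total weight = 8.1 + 1.7 + 7.9 + 3.5 + 7.5 + 3.0 + 15.6 = 47.3.
Along y: (4382.2 + 15.6·y) / 47.3 = 176 (existing moment 8.1·47 + 1.7·248 + 7.9·201 + 3.5·192 + 7.5·88 + 3.0·220 = 4382.2) ⇒ y = (8324.8 − 4382.2) / 15.6 ≈ 252.73.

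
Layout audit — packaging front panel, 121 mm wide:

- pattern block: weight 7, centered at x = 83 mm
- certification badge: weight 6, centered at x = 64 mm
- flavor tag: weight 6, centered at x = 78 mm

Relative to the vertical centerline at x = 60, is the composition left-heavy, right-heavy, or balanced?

right-heavy

Total weight = 7 + 6 + 6 = 19.
Σw·x = 7·83 + 6·64 + 6·78 = 1433, so x̄ = 1433/19 ≈ 75.42.
75.4 vs midline 60 → right-heavy.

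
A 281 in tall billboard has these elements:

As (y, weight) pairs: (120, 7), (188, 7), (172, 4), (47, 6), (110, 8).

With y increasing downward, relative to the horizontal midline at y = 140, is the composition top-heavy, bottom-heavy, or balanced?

top-heavy

Weights sum to 7 + 7 + 4 + 6 + 8 = 32.
y: (7·120 + 7·188 + 4·172 + 6·47 + 8·110) / 32 = 4006 / 32 ≈ 125.19
125.2 lies above (smaller y than) the midline 140, so the layout is top-heavy.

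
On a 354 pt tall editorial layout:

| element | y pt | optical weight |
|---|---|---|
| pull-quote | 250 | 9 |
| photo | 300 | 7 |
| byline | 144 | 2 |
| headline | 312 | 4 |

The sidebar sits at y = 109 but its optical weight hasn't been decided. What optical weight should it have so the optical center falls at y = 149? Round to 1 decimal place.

w ≈ 65.2

Known weights sum to 9 + 7 + 2 + 4 = 22; their moment is 9·250 + 7·300 + 2·144 + 4·312 = 5886.
Set Σw·y/Σw = 149: (5886 + 109w) = 149·(22 + w).
Solving: w = (149·22 − 5886) / (109 − 149) = -2608 / -40 ≈ 65.20.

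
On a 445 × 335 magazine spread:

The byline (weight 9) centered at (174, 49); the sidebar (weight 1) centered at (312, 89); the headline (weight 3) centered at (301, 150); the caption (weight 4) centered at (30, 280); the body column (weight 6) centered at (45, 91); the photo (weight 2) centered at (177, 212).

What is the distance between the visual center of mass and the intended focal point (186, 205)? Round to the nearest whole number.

≈ 94

Total weight = 9 + 1 + 3 + 4 + 6 + 2 = 25.
x: (9·174 + 1·312 + 3·301 + 4·30 + 6·45 + 2·177) / 25 = 3525 / 25 ≈ 141.00
y: (9·49 + 1·89 + 3·150 + 4·280 + 6·91 + 2·212) / 25 = 3070 / 25 ≈ 122.80
Offset from (186, 205): Δx ≈ -45.00, Δy ≈ -82.20; distance = √(Δx² + Δy²) ≈ 93.71.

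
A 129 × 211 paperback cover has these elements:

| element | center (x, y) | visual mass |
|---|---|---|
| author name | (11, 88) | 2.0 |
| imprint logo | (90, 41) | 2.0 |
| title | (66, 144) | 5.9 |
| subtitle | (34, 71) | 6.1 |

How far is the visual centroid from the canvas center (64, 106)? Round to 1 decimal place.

Σw = 2.0 + 2.0 + 5.9 + 6.1 = 16.0.
x: (2.0·11 + 2.0·90 + 5.9·66 + 6.1·34) / 16.0 = 798.8 / 16.0 ≈ 49.92
y: (2.0·88 + 2.0·41 + 5.9·144 + 6.1·71) / 16.0 = 1540.7 / 16.0 ≈ 96.29
From (64, 106): dx = -14.08, dy = -9.71, so the distance is √(dx²+dy²) ≈ 17.10.

≈ 17.1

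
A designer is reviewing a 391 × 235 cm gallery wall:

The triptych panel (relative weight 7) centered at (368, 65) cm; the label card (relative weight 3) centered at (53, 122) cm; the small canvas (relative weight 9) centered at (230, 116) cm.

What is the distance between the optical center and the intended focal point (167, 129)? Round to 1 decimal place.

≈ 91.3 cm

Σw = 7 + 3 + 9 = 19.
x-moment: 7·368 + 3·53 + 9·230 = 4805; centroid 4805/19 ≈ 252.89.
y-moment: 7·65 + 3·122 + 9·116 = 1865; centroid 1865/19 ≈ 98.16.
From (167, 129): dx = 85.89, dy = -30.84, so the distance is √(dx²+dy²) ≈ 91.26.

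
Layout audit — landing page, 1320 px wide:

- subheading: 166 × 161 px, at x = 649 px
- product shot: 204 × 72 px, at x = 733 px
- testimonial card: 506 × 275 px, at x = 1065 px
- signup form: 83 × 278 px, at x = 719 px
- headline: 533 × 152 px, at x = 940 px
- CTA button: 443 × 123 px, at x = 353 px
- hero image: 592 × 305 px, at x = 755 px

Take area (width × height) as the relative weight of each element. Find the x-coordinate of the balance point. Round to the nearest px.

Areas → weights: subheading 166·161 = 26726, product shot 204·72 = 14688, testimonial card 506·275 = 139150, signup form 83·278 = 23074, headline 533·152 = 81016, CTA button 443·123 = 54489, hero image 592·305 = 180560; Σw = 519703.
x-moment: 26726·649 + 14688·733 + 139150·1065 + 23074·719 + 81016·940 + 54489·353 + 180560·755 = 424608891; centroid 424608891/519703 ≈ 817.02.

x ≈ 817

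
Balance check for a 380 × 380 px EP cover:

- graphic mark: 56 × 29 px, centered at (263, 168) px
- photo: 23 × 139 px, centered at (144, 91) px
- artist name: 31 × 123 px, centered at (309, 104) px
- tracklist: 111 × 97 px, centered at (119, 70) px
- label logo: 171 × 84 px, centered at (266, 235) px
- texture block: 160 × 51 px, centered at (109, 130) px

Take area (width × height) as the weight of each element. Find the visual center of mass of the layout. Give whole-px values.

Areas → weights: graphic mark 56·29 = 1624, photo 23·139 = 3197, artist name 31·123 = 3813, tracklist 111·97 = 10767, label logo 171·84 = 14364, texture block 160·51 = 8160; Σw = 41925.
x: moment 8057234 / weight 41925 ≈ 192.18
y: moment 6150341 / weight 41925 ≈ 146.70

(192, 147)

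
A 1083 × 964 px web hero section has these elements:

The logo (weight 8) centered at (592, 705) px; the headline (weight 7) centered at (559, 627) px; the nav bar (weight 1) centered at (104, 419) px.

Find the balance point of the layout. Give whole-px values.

Σw = 8 + 7 + 1 = 16.
x-moment: 8·592 + 7·559 + 1·104 = 8753; centroid 8753/16 ≈ 547.06.
y-moment: 8·705 + 7·627 + 1·419 = 10448; centroid 10448/16 ≈ 653.00.

(547, 653)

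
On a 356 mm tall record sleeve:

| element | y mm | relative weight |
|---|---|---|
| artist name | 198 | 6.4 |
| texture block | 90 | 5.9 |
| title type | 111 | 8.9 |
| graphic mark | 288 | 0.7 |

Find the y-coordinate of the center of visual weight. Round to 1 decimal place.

Σw = 6.4 + 5.9 + 8.9 + 0.7 = 21.9.
Σw·y = 6.4·198 + 5.9·90 + 8.9·111 + 0.7·288 = 2987.7, so ȳ = 2987.7/21.9 ≈ 136.42.

y ≈ 136.4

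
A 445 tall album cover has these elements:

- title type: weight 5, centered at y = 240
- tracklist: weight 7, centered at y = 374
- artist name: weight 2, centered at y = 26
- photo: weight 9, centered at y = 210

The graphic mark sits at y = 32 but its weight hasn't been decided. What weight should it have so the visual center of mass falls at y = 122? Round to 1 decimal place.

w ≈ 32.8

Known weights sum to 5 + 7 + 2 + 9 = 23; their moment is 5·240 + 7·374 + 2·26 + 9·210 = 5760.
Balance at y = 122 requires (5760 + w·32) / (23 + w) = 122.
Rearranging, w·(32 − 122) = 122·23 − 5760 = -2954, so w ≈ -2954/-90 = 32.82.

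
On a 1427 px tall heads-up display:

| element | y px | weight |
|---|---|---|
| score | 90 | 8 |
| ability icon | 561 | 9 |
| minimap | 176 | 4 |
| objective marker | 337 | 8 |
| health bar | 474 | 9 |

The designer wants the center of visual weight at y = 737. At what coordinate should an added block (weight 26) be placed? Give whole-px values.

New total weight: (8 + 9 + 4 + 8 + 9) + 26 = 64.
y: target moment 64×737 = 47168; current 8·90 + 9·561 + 4·176 + 8·337 + 9·474 = 13435; the added block supplies 33733, so y = 33733/26 ≈ 1297.42.

y ≈ 1297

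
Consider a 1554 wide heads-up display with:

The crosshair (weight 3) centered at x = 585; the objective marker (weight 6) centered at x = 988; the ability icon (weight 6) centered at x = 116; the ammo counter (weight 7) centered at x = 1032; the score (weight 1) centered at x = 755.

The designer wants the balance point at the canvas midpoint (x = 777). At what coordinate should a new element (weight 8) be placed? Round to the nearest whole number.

x ≈ 966

New total weight: (3 + 6 + 6 + 7 + 1) + 8 = 31.
Along x: (16358 + 8·x) / 31 = 777 (existing moment 3·585 + 6·988 + 6·116 + 7·1032 + 1·755 = 16358) ⇒ x = (24087 − 16358) / 8 ≈ 966.12.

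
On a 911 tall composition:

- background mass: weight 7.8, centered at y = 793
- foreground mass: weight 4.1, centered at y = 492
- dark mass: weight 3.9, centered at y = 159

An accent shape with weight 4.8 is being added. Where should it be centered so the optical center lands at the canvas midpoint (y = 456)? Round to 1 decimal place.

y ≈ 118.9

With the accent shape, Σw becomes 7.8 + 4.1 + 3.9 + 4.8 = 20.6.
y: need Σw·y = 20.6·456 = 9393.6. Existing = 7.8·793 + 4.1·492 + 3.9·159 = 8822.7. Remainder 570.9 / 4.8 ≈ 118.94.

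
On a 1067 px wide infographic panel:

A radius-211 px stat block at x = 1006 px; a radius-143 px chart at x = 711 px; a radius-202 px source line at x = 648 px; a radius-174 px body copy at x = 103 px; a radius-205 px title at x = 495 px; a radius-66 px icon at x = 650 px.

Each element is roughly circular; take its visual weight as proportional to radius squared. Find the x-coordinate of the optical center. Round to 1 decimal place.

r² weights: stat block 211² = 44521, chart 143² = 20449, source line 202² = 40804, body copy 174² = 30276, title 205² = 42025, icon 66² = 4356. Total = 182431.
x: moment 112520560 / weight 182431 ≈ 616.78

x ≈ 616.8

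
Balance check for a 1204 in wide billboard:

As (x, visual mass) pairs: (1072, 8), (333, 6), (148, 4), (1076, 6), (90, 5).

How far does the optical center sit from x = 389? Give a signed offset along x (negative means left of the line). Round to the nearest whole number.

≈ 234 in

Total weight = 8 + 6 + 4 + 6 + 5 = 29.
Σw·x = 8·1072 + 6·333 + 4·148 + 6·1076 + 5·90 = 18072, so x̄ = 18072/29 ≈ 623.17.
Against x = 389, that's 623.17 − 389 = 234.17.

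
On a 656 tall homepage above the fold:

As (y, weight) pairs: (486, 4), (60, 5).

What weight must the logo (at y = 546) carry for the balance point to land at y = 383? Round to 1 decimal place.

Existing Σw = 9 (4 + 5); existing moment 4·486 + 5·60 = 2244.
Balance at y = 383 requires (2244 + w·546) / (9 + w) = 383.
Solving: w = (383·9 − 2244) / (546 − 383) = 1203 / 163 ≈ 7.38.

w ≈ 7.4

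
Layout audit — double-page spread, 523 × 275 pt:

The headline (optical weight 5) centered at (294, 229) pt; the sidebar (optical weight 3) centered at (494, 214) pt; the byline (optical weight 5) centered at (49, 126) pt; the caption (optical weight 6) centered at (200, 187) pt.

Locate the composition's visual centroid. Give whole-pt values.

(231, 186)

Weights sum to 5 + 3 + 5 + 6 = 19.
x: (5·294 + 3·494 + 5·49 + 6·200) / 19 = 4397 / 19 ≈ 231.42
y: (5·229 + 3·214 + 5·126 + 6·187) / 19 = 3539 / 19 ≈ 186.26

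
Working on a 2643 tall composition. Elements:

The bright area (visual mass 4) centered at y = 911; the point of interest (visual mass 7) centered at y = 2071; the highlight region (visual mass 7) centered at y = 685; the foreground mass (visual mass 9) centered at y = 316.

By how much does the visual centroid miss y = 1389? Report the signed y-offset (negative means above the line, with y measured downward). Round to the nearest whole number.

Weights sum to 4 + 7 + 7 + 9 = 27.
Σw·y = 4·911 + 7·2071 + 7·685 + 9·316 = 25780, so ȳ = 25780/27 ≈ 954.81.
Offset from y = 1389: 954.81 − 1389 ≈ -434.19.

≈ -434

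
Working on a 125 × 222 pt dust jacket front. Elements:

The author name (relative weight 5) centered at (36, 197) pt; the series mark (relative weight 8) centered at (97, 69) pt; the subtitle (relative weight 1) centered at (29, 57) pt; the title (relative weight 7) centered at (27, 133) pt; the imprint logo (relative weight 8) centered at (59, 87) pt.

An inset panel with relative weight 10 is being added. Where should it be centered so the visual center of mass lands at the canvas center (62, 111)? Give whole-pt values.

(77, 111)

New total weight: (5 + 8 + 1 + 7 + 8) + 10 = 39.
Along x: (1646 + 10·x) / 39 = 62 (existing moment 5·36 + 8·97 + 1·29 + 7·27 + 8·59 = 1646) ⇒ x = (2418 − 1646) / 10 ≈ 77.20.
Along y: (3221 + 10·y) / 39 = 111 (existing moment 5·197 + 8·69 + 1·57 + 7·133 + 8·87 = 3221) ⇒ y = (4329 − 3221) / 10 ≈ 110.80.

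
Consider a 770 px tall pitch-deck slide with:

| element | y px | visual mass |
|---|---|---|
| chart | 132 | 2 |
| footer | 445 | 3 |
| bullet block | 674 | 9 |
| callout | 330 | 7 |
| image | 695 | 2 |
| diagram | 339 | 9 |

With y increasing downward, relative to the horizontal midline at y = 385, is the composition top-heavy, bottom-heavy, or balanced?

bottom-heavy

Σw = 2 + 3 + 9 + 7 + 2 + 9 = 32.
Σw·y = 14416; ȳ = 14416/32 ≈ 450.50.
450.5 vs midline 385 → bottom-heavy.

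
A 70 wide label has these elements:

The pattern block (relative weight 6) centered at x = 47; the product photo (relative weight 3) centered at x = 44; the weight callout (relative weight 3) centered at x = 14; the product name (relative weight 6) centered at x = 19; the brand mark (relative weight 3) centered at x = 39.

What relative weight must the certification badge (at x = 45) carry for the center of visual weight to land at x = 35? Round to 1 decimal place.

w ≈ 4.8

Known weights sum to 6 + 3 + 3 + 6 + 3 = 21; their moment is 6·47 + 3·44 + 3·14 + 6·19 + 3·39 = 687.
Balance at x = 35 requires (687 + w·45) / (21 + w) = 35.
Solving: w = (35·21 − 687) / (45 − 35) = 48 / 10 ≈ 4.80.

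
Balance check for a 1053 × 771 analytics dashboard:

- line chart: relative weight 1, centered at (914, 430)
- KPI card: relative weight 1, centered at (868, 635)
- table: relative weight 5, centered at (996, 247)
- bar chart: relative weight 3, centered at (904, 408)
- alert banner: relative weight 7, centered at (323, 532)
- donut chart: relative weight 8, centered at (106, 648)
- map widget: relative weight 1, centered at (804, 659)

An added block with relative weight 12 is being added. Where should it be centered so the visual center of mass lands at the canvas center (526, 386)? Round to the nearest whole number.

New total weight: (1 + 1 + 5 + 3 + 7 + 8 + 1) + 12 = 38.
x: target moment 38×526 = 19988; current 1·914 + 1·868 + 5·996 + 3·904 + 7·323 + 8·106 + 1·804 = 13387; the added block supplies 6601, so x = 6601/12 ≈ 550.08.
y: target moment 38×386 = 14668; current 1·430 + 1·635 + 5·247 + 3·408 + 7·532 + 8·648 + 1·659 = 13091; the added block supplies 1577, so y = 1577/12 ≈ 131.42.

(550, 131)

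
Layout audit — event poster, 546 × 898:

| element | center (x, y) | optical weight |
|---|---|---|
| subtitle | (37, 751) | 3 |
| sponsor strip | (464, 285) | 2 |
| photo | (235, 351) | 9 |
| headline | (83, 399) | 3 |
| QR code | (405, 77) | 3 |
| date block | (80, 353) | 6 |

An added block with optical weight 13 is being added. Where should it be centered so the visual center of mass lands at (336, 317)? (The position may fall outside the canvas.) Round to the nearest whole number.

After adding the added block, total weight = 3 + 2 + 9 + 3 + 3 + 6 + 13 = 39.
x: target moment 39×336 = 13104; current 3·37 + 2·464 + 9·235 + 3·83 + 3·405 + 6·80 = 5098; the added block supplies 8006, so x = 8006/13 ≈ 615.85.
y: target moment 39×317 = 12363; current 3·751 + 2·285 + 9·351 + 3·399 + 3·77 + 6·353 = 9528; the added block supplies 2835, so y = 2835/13 ≈ 218.08.

(616, 218)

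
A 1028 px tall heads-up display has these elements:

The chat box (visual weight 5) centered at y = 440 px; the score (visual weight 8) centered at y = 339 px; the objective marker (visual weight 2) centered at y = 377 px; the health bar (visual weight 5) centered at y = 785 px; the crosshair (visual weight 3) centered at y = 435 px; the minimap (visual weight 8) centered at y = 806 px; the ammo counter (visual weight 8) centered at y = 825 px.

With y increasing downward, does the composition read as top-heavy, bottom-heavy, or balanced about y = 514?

bottom-heavy

Total weight = 5 + 8 + 2 + 5 + 3 + 8 + 8 = 39.
y-moment: 5·440 + 8·339 + 2·377 + 5·785 + 3·435 + 8·806 + 8·825 = 23944; centroid 23944/39 ≈ 613.95.
613.9 lies below (larger y than) the midline 514, so the layout is bottom-heavy.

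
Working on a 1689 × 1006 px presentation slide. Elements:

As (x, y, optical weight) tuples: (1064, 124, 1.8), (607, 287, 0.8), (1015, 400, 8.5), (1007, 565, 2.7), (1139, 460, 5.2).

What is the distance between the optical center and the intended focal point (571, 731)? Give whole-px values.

≈ 565 px

Weights sum to 1.8 + 0.8 + 8.5 + 2.7 + 5.2 = 19.0.
Σw·x = 1.8·1064 + 0.8·607 + 8.5·1015 + 2.7·1007 + 5.2·1139 = 19670.0, so x̄ = 19670.0/19.0 ≈ 1035.26.
Σw·y = 1.8·124 + 0.8·287 + 8.5·400 + 2.7·565 + 5.2·460 = 7770.3, so ȳ = 7770.3/19.0 ≈ 408.96.
From (571, 731): dx = 464.26, dy = -322.04, so the distance is √(dx²+dy²) ≈ 565.02.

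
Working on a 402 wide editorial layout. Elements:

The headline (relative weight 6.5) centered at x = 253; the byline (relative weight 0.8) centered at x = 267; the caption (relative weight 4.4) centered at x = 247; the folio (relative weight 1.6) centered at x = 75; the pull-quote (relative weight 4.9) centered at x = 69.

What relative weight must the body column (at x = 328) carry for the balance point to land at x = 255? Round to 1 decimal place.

w ≈ 17.0

Fixed elements: Σw = 6.5 + 0.8 + 4.4 + 1.6 + 4.9 = 18.2, Σw·x = 6.5·253 + 0.8·267 + 4.4·247 + 1.6·75 + 4.9·69 = 3403.0.
Set Σw·x/Σw = 255: (3403.0 + 328w) = 255·(18.2 + w).
So w = (255·18.2 − 3403.0)/(328 − 255) = 1238.0/73 ≈ 16.96.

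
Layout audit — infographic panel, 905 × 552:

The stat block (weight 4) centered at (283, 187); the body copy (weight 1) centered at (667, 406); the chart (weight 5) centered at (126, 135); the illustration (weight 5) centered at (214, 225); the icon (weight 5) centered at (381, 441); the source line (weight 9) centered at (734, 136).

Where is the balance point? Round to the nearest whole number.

(414, 220)

Total weight = 4 + 1 + 5 + 5 + 5 + 9 = 29.
x: (4·283 + 1·667 + 5·126 + 5·214 + 5·381 + 9·734) / 29 = 12010 / 29 ≈ 414.14
y: (4·187 + 1·406 + 5·135 + 5·225 + 5·441 + 9·136) / 29 = 6383 / 29 ≈ 220.10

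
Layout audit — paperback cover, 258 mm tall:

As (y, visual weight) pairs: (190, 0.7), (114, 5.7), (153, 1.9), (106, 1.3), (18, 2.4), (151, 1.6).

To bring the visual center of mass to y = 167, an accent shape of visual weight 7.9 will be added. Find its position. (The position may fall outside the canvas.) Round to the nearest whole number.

After adding the accent shape, total weight = 0.7 + 5.7 + 1.9 + 1.3 + 2.4 + 1.6 + 7.9 = 21.5.
y: need Σw·y = 21.5·167 = 3590.5. Existing = 0.7·190 + 5.7·114 + 1.9·153 + 1.3·106 + 2.4·18 + 1.6·151 = 1496.1. Remainder 2094.4 / 7.9 ≈ 265.11.

y ≈ 265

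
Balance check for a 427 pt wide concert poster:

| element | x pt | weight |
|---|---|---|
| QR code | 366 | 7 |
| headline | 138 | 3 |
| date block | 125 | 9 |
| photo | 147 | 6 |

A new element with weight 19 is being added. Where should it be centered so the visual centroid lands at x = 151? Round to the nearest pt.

x ≈ 87

After adding the new element, total weight = 7 + 3 + 9 + 6 + 19 = 44.
x: need Σw·x = 44·151 = 6644. Existing = 7·366 + 3·138 + 9·125 + 6·147 = 4983. Remainder 1661 / 19 ≈ 87.42.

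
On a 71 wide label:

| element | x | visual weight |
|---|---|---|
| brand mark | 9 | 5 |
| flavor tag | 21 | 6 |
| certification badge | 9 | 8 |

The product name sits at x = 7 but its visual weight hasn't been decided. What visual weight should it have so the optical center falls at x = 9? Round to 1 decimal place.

w ≈ 36.0

Fixed elements: Σw = 5 + 6 + 8 = 19, Σw·x = 5·9 + 6·21 + 8·9 = 243.
For the centroid to hit 9: (243 + w·7) / (19 + w) = 9.
Rearranging, w·(7 − 9) = 9·19 − 243 = -72, so w ≈ -72/-2 = 36.00.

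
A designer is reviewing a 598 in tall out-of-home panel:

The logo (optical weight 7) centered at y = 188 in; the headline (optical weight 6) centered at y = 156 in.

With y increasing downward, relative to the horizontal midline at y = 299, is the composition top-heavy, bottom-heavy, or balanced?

top-heavy

Weights sum to 7 + 6 = 13.
Σw·y = 7·188 + 6·156 = 2252, so ȳ = 2252/13 ≈ 173.23.
173.2 vs midline 299 → top-heavy.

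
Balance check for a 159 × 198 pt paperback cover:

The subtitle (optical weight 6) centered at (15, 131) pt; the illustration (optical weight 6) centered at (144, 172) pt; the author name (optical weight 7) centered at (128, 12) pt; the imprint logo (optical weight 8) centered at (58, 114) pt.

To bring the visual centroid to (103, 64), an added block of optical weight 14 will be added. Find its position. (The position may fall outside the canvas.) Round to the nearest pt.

New total weight: (6 + 6 + 7 + 8) + 14 = 41.
Along x: (2314 + 14·x) / 41 = 103 (existing moment 6·15 + 6·144 + 7·128 + 8·58 = 2314) ⇒ x = (4223 − 2314) / 14 ≈ 136.36.
Along y: (2814 + 14·y) / 41 = 64 (existing moment 6·131 + 6·172 + 7·12 + 8·114 = 2814) ⇒ y = (2624 − 2814) / 14 ≈ -13.57.

(136, -14)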